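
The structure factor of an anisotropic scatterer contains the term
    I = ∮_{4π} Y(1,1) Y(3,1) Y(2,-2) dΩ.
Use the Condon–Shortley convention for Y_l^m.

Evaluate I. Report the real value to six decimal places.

-0.082589

Checks pass: Σm=0; 6 even; l₃=2∈[2,4].
(2·1+1)(2·3+1)(2·2+1) = 105
Δ: 2! 0! 4! / 7! → 1/105
sum: t=1:−1/4 = -1/4
3j²(1 3 2; 0 0 0) = Δ·Π!·Σ² = 3/35  (sign -1)
sum: t=0:+1/48 = 1/48
3j²(1 3 2; 1 1 -2) = Δ·Π!·Σ² = 1/105  (sign +1)
combine: 4πI² = 105·3/35·1/105 = 3/35
take √, sign -1: I = -0.08258890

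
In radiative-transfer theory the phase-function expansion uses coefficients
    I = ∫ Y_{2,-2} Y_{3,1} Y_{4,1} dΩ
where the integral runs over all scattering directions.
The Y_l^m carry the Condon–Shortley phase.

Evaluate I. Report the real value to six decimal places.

0.000000

l₁+l₂+l₃=9 is odd: 3j(l;000)=0 ⇒ I=0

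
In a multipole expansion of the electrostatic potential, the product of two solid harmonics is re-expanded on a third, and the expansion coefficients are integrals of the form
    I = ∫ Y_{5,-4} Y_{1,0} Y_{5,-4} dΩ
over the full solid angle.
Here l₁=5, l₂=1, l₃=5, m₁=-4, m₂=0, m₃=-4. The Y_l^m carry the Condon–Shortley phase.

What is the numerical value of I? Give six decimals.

-4 + 0 − 4 = -8 ≠ 0: azimuthal integral kills it; I = 0

0.000000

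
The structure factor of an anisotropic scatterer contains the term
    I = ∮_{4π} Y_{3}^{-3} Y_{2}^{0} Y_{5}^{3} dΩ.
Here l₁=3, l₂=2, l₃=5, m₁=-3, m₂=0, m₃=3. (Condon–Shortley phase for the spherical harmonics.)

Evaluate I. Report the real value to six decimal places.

-0.126792

Rules hold: Σm=0, L=10 even, 1≤5≤5.
N = 7·5·11 = 385
Δ = 0!·6!·4!/11! = 1/2310
Racah Σ t=0..0: t=0:+1/144 = 1/144
⇒ 3j(3 2 5; 0 0 0)² = 10/231, sgn -1
Racah Σ t=0..0: t=0:+1/2880 = 1/2880
⇒ 3j(3 2 5; -3 0 3)² = 2/165, sgn +1
4πI² = N·(3j₀)²·(3jₘ)² = 20/99
I = -1·√(0.20202/4π) = -0.12679218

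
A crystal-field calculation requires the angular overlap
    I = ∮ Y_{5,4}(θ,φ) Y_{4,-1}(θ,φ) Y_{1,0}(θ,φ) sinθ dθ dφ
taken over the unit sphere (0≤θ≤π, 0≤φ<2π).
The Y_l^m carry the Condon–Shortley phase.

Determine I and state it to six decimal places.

Σmᵢ = 3 ≠ 0, so the φ-integral vanishes; I = 0

0.000000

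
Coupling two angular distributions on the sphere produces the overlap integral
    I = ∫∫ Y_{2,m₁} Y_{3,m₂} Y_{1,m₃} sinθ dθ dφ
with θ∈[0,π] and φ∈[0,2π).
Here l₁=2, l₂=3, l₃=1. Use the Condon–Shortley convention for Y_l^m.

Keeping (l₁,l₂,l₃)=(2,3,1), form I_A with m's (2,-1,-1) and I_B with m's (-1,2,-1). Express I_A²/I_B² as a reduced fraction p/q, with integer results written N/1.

1/10

l's match ⇒ only the (l;m) 3-j factors differ between A and B.
A: triangle coeff Δ(2,3,1) = 1/105; Σ_t [0,0]: t=0:+1/48 = 1/48; (3j)²=1/105 [(2 3 1; 2 -1 -1)], sign=+1
B: triangle coeff Δ(2,3,1) = 1/105; Σ_t [3,3]: t=3:−1/12 = -1/12; (3j)²=2/21 [(2 3 1; -1 2 -1)], sign=-1
I_A²/I_B² = (1/105)/(2/21) = 1/10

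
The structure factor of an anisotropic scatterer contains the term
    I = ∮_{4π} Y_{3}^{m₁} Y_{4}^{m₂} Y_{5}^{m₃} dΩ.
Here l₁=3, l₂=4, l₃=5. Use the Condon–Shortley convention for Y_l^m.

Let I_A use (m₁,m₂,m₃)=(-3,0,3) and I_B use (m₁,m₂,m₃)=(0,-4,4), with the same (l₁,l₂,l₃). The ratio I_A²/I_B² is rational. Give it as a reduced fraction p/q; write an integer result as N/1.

Same 3,4,5: normalisation and zero-m 3j drop out of the ratio.
A: Δ: 2! 4! 6! / 13! → 1/180180; sum: t=2:+1/2304 = 1/2304; 3j²(3 4 5; -3 0 3) = Δ·Π!·Σ² = 5/143  (sign +1)
B: Δ: 2! 4! 6! / 13! → 1/180180; sum: t=0:+1/8640 = 1/8640; 3j²(3 4 5; 0 -4 4) = Δ·Π!·Σ² = 28/715  (sign -1)
I_A²/I_B² = (5/143)/(28/715) = 25/28

25/28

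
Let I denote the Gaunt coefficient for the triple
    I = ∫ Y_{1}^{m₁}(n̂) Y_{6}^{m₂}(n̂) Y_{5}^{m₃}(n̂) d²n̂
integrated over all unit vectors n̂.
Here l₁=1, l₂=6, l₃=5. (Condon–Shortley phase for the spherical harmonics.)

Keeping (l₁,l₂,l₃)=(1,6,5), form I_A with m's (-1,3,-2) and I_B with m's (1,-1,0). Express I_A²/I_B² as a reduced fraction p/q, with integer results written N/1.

12/7

Shared (l₁,l₂,l₃)=(1,6,5): N and (l;000)² cancel in I_A²/I_B².
A: Δ = 2!·0!·10!/13! = 1/858; Racah Σ t=2..2: t=2:+1/60480 = 1/60480; ⇒ 3j(1 6 5; -1 3 -2)² = 6/143, sgn -1
B: Δ = 2!·0!·10!/13! = 1/858; Racah Σ t=0..0: t=0:+1/28800 = 1/28800; ⇒ 3j(1 6 5; 1 -1 0)² = 7/286, sgn -1
I_A²/I_B² = (6/143)/(7/286) = 12/7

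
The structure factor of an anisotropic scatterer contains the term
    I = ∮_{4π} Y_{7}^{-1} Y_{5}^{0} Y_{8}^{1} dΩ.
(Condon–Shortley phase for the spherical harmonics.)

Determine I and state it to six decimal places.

Rules hold: Σm=0, L=20 even, 2≤8≤12.
N = 15·11·17 = 2805
Δ = 4!·10!·6!/21! = 1/814773960
Racah Σ t=0..4: t=0:+1/87091200 t=1:−1/4976640 t=2:+1/2073600 t=3:−1/4976640 t=4:+1/87091200 = 1/9676800
⇒ 3j(7 5 8; 0 0 0)² = 360/46189, sgn +1
Racah Σ t=0..4: t=0:+1/232243200 t=1:−1/8709120 t=2:+1/2488320 t=3:−1/4147200 t=4:+1/49766400 = 7/99532800
⇒ 3j(7 5 8; -1 0 1)² = 1715/369512, sgn -1
4πI² = N·(3j₀)²·(3jₘ)² = 1157625/11408683
I = -1·√(0.101469/4π) = -0.08985893

-0.089859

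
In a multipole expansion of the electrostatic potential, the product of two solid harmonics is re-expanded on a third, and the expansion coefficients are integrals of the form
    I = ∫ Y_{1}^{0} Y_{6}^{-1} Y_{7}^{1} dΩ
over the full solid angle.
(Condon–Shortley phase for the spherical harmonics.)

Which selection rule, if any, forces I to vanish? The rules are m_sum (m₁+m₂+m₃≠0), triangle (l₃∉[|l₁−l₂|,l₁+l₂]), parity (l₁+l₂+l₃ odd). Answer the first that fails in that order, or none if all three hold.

none

m₁+m₂+m₃ = 0 − 1 + 1 = 0  ✓
triangle: |1−6|=5 ≤ l₃=7 ≤ 1+6=7  ✓
parity: l₁+l₂+l₃ = 14 is even  ✓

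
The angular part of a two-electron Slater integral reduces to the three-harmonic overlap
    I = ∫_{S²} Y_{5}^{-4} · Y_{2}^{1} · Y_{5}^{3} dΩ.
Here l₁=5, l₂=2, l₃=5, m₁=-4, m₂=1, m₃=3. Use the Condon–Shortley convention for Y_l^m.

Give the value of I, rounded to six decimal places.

0.196098

Rules hold: Σm=0, L=12 even, 3≤5≤7.
N = 11·5·11 = 605
Δ = 2!·8!·2!/13! = 1/38610
Racah Σ t=0..2: t=0:+1/2880 t=1:−1/576 t=2:+1/2880 = -1/960
⇒ 3j(5 2 5; 0 0 0)² = 10/429, sgn +1
Racah Σ t=1..2: t=1:−1/80640 t=2:+1/10080 = 1/11520
⇒ 3j(5 2 5; -4 1 3)² = 49/1430, sgn +1
4πI² = N·(3j₀)²·(3jₘ)² = 245/507
I = +1·√(0.483235/4π) = 0.19609844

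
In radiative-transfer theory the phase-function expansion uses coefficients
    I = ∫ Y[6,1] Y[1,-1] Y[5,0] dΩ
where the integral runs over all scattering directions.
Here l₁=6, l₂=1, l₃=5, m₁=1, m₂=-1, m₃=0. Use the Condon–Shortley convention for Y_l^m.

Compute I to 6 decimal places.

-0.187239

m-sum 0 ✓  L=12 even ✓  5≤5≤7 ✓
Π(2lᵢ+1) = 13×3×11 = 429
triangle coeff Δ(6,1,5) = 1/858
Σ_t [1,1]: t=1:−1/14400 = -1/14400
(3j)²=6/143 [(6 1 5; 0 0 0)], sign=+1
Σ_t [0,0]: t=0:+1/28800 = 1/28800
(3j)²=7/286 [(6 1 5; 1 -1 0)], sign=-1
⇒ 4πI² = 63/143
I = (-1)√(63/143/(4π)) = -0.18723944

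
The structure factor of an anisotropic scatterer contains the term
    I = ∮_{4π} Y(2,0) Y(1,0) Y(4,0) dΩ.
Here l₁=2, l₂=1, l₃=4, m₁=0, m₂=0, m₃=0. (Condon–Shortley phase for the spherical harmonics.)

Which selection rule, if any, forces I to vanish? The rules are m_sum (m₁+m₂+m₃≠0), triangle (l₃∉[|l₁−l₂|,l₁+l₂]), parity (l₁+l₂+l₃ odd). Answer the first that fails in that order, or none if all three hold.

Σmᵢ = 0  ✓
l₃∈[|l₁−l₂|,l₁+l₂]=[1,3], have l₃=4  ✗
Σlᵢ = 7 ⇒ odd

triangle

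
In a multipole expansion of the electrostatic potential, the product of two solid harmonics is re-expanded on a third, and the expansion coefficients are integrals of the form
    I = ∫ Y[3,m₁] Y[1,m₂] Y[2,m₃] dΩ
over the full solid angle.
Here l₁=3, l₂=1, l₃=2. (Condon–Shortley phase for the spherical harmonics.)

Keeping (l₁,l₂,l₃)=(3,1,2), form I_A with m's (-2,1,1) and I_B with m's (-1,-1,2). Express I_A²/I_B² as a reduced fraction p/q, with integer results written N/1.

Same 3,1,2: normalisation and zero-m 3j drop out of the ratio.
A: Δ: 2! 4! 0! / 7! → 1/105; sum: t=2:+1/12 = 1/12; 3j²(3 1 2; -2 1 1) = Δ·Π!·Σ² = 2/21  (sign -1)
B: Δ: 2! 4! 0! / 7! → 1/105; sum: t=0:+1/48 = 1/48; 3j²(3 1 2; -1 -1 2) = Δ·Π!·Σ² = 1/105  (sign +1)
I_A²/I_B² = (2/21)/(1/105) = 10/1

10/1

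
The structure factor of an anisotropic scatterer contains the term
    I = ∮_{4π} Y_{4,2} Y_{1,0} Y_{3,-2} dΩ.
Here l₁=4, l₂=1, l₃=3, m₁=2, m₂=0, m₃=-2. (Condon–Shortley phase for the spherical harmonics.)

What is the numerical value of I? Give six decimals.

m-sum 0 ✓  L=8 even ✓  3≤3≤5 ✓
Π(2lᵢ+1) = 9×3×7 = 189
triangle coeff Δ(4,1,3) = 1/252
Σ_t [1,1]: t=1:−1/36 = -1/36
(3j)²=4/63 [(4 1 3; 0 0 0)], sign=+1
Σ_t [1,1]: t=1:−1/120 = -1/120
(3j)²=1/21 [(4 1 3; 2 0 -2)], sign=+1
⇒ 4πI² = 4/7
I = (+1)√(4/7/(4π)) = 0.21324362

0.213244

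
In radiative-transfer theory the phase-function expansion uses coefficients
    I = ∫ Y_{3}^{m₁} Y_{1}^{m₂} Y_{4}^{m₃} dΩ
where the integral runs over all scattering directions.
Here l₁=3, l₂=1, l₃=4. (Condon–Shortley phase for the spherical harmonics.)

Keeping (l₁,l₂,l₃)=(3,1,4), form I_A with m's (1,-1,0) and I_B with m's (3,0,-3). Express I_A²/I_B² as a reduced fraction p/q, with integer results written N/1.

Same 3,1,4: normalisation and zero-m 3j drop out of the ratio.
A: Δ: 0! 6! 2! / 9! → 1/252; sum: t=0:+1/96 = 1/96; 3j²(3 1 4; 1 -1 0) = Δ·Π!·Σ² = 1/42  (sign +1)
B: Δ: 0! 6! 2! / 9! → 1/252; sum: t=0:+1/720 = 1/720; 3j²(3 1 4; 3 0 -3) = Δ·Π!·Σ² = 1/36  (sign -1)
I_A²/I_B² = (1/42)/(1/36) = 6/7

6/7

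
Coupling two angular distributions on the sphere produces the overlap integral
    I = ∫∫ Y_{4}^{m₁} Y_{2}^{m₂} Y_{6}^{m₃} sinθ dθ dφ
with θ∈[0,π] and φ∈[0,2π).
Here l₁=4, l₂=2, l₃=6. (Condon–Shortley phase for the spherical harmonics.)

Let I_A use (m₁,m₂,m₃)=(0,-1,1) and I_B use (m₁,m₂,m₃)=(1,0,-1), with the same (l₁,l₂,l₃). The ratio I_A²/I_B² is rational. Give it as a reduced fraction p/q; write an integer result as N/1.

5/6

Same 4,2,6: normalisation and zero-m 3j drop out of the ratio.
A: Δ: 0! 8! 4! / 13! → 1/6435; sum: t=0:+1/3456 = 1/3456; 3j²(4 2 6; 0 -1 1) = Δ·Π!·Σ² = 35/1287  (sign -1)
B: Δ: 0! 8! 4! / 13! → 1/6435; sum: t=0:+1/2880 = 1/2880; 3j²(4 2 6; 1 0 -1) = Δ·Π!·Σ² = 14/429  (sign -1)
I_A²/I_B² = (35/1287)/(14/429) = 5/6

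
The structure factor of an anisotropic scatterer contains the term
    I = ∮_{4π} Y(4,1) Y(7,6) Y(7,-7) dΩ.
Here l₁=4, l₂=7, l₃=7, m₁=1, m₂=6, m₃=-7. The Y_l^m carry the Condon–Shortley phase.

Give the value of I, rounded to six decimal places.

Rules hold: Σm=0, L=18 even, 3≤7≤11.
N = 9·15·15 = 2025
Δ = 4!·4!·10!/19! = 1/58198140
Racah Σ t=0..4: t=0:+1/17418240 t=1:−1/622080 t=2:+1/230400 t=3:−1/622080 t=4:+1/17418240 = 1/806400
⇒ 3j(4 7 7; 0 0 0)² = 2268/230945, sgn -1
Racah Σ t=3..3: t=3:−1/522547200 = -1/522547200
⇒ 3j(4 7 7; 1 6 -7)² = 143/5814, sgn -1
4πI² = N·(3j₀)²·(3jₘ)² = 51030/104329
I = +1·√(0.489126/4π) = 0.19729012

0.197290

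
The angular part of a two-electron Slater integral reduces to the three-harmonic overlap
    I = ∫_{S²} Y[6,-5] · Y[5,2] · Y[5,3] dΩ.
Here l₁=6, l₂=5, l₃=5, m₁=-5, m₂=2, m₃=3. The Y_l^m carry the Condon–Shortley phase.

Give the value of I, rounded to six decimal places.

-0.065948

Rules hold: Σm=0, L=16 even, 1≤5≤11.
N = 13·11·11 = 1573
Δ = 6!·6!·4!/17! = 1/28588560
Racah Σ t=1..5: t=1:−1/345600 t=2:+1/13824 t=3:−1/5184 t=4:+1/13824 t=5:−1/345600 = -7/129600
⇒ 3j(6 5 5; 0 0 0)² = 80/7293, sgn +1
Racah Σ t=5..6: t=5:−1/345600 t=6:+1/518400 = -1/1036800
⇒ 3j(6 5 5; -5 2 3)² = 7/2210, sgn -1
4πI² = N·(3j₀)²·(3jₘ)² = 616/11271
I = -1·√(0.0546535/4π) = -0.06594839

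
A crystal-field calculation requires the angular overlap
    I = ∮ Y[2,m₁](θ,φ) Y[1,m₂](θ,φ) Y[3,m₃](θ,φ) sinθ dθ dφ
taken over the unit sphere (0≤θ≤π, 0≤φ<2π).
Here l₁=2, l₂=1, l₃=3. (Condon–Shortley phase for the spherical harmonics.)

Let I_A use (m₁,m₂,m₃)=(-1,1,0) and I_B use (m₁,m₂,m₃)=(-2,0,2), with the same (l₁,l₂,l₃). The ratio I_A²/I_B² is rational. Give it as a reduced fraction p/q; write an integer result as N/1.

Same 2,1,3: normalisation and zero-m 3j drop out of the ratio.
A: Δ: 0! 4! 2! / 7! → 1/105; sum: t=0:+1/12 = 1/12; 3j²(2 1 3; -1 1 0) = Δ·Π!·Σ² = 1/35  (sign -1)
B: Δ: 0! 4! 2! / 7! → 1/105; sum: t=0:+1/24 = 1/24; 3j²(2 1 3; -2 0 2) = Δ·Π!·Σ² = 1/21  (sign -1)
I_A²/I_B² = (1/35)/(1/21) = 3/5

3/5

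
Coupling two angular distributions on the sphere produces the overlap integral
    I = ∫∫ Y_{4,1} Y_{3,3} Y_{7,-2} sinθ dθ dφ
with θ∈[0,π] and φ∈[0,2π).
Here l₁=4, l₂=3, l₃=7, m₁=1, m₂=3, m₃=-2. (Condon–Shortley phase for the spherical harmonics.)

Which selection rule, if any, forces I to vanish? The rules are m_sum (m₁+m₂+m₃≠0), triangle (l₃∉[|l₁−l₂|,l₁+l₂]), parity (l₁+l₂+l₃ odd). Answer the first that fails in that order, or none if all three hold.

m₁+m₂+m₃ = 1 + 3 − 2 = 2  ✗
triangle: |4−3|=1 ≤ l₃=7 ≤ 4+3=7
parity: l₁+l₂+l₃ = 14 is even

m_sum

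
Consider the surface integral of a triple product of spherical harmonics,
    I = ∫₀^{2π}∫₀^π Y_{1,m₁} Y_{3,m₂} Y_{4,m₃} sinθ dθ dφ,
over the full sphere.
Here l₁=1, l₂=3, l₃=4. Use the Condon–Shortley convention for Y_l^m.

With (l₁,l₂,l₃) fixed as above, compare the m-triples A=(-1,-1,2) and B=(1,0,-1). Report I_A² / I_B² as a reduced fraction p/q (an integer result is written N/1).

3/2

Same 1,3,4: normalisation and zero-m 3j drop out of the ratio.
A: Δ: 0! 2! 6! / 9! → 1/252; sum: t=0:+1/96 = 1/96; 3j²(1 3 4; -1 -1 2) = Δ·Π!·Σ² = 5/84  (sign +1)
B: Δ: 0! 2! 6! / 9! → 1/252; sum: t=0:+1/72 = 1/72; 3j²(1 3 4; 1 0 -1) = Δ·Π!·Σ² = 5/126  (sign -1)
I_A²/I_B² = (5/84)/(5/126) = 3/2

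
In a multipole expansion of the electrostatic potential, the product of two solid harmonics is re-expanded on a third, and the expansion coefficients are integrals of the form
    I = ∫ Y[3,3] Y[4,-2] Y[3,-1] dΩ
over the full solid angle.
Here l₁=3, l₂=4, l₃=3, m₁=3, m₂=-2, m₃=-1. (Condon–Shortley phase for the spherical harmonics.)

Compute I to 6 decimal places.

Rules hold: Σm=0, L=10 even, 1≤3≤7.
N = 7·9·7 = 441
Δ = 4!·2!·4!/11! = 1/34650
Racah Σ t=1..3: t=1:−1/72 t=2:+1/16 t=3:−1/72 = 5/144
⇒ 3j(3 4 3; 0 0 0)² = 2/77, sgn -1
Racah Σ t=0..0: t=0:+1/192 = 1/192
⇒ 3j(3 4 3; 3 -2 -1)² = 3/77, sgn +1
4πI² = N·(3j₀)²·(3jₘ)² = 54/121
I = -1·√(0.446281/4π) = -0.18845135

-0.188451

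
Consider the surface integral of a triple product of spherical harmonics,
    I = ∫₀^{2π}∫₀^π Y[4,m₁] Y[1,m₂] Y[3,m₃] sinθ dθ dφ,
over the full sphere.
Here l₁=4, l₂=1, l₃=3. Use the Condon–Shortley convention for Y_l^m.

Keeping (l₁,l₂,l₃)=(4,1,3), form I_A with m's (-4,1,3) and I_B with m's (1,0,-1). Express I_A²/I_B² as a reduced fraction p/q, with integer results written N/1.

28/15

l's match ⇒ only the (l;m) 3-j factors differ between A and B.
A: triangle coeff Δ(4,1,3) = 1/252; Σ_t [2,2]: t=2:+1/1440 = 1/1440; (3j)²=1/9 [(4 1 3; -4 1 3)], sign=+1
B: triangle coeff Δ(4,1,3) = 1/252; Σ_t [1,1]: t=1:−1/48 = -1/48; (3j)²=5/84 [(4 1 3; 1 0 -1)], sign=-1
I_A²/I_B² = (1/9)/(5/84) = 28/15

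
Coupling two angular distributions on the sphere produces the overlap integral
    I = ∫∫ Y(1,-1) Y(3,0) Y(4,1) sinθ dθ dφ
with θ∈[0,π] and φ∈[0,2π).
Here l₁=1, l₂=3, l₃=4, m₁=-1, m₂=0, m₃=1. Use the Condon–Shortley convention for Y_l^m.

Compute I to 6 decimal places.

-0.194664

m-sum 0 ✓  L=8 even ✓  2≤4≤4 ✓
Π(2lᵢ+1) = 3×7×9 = 189
triangle coeff Δ(1,3,4) = 1/252
Σ_t [0,0]: t=0:+1/36 = 1/36
(3j)²=4/63 [(1 3 4; 0 0 0)], sign=+1
Σ_t [0,0]: t=0:+1/72 = 1/72
(3j)²=5/126 [(1 3 4; -1 0 1)], sign=-1
⇒ 4πI² = 10/21
I = (-1)√(10/21/(4π)) = -0.19466390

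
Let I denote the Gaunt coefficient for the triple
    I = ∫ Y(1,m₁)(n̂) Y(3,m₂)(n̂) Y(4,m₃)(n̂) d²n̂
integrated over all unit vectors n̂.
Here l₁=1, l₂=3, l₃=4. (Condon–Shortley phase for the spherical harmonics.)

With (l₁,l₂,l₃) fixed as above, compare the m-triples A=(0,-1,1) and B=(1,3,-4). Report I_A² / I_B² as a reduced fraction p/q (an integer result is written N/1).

Same 1,3,4: normalisation and zero-m 3j drop out of the ratio.
A: Δ: 0! 2! 6! / 9! → 1/252; sum: t=0:+1/48 = 1/48; 3j²(1 3 4; 0 -1 1) = Δ·Π!·Σ² = 5/84  (sign -1)
B: Δ: 0! 2! 6! / 9! → 1/252; sum: t=0:+1/1440 = 1/1440; 3j²(1 3 4; 1 3 -4) = Δ·Π!·Σ² = 1/9  (sign +1)
I_A²/I_B² = (5/84)/(1/9) = 15/28

15/28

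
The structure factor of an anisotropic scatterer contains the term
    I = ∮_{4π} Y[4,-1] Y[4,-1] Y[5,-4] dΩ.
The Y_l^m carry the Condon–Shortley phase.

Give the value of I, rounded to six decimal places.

Σmᵢ = -6 ≠ 0, so the φ-integral vanishes; I = 0

0.000000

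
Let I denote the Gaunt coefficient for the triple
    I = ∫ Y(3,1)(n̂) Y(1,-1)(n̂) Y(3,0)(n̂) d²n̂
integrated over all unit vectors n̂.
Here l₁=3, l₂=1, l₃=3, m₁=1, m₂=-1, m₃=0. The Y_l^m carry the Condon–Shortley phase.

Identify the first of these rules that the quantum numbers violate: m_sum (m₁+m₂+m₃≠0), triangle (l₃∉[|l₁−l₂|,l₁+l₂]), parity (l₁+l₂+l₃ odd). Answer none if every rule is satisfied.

m₁+m₂+m₃ = 1 − 1 + 0 = 0  ✓
triangle: |3−1|=2 ≤ l₃=3 ≤ 3+1=4  ✓
parity: l₁+l₂+l₃ = 7 is odd  ✗

parity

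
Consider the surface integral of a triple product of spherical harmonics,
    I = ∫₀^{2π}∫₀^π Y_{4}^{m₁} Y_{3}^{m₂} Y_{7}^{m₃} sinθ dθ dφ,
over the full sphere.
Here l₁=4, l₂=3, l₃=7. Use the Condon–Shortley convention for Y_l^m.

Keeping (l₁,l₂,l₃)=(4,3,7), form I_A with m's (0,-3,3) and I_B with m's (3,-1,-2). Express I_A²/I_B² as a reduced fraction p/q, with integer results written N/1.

l's match ⇒ only the (l;m) 3-j factors differ between A and B.
A: triangle coeff Δ(4,3,7) = 1/45045; Σ_t [0,0]: t=0:+1/414720 = 1/414720; (3j)²=2/429 [(4 3 7; 0 -3 3)], sign=+1
B: triangle coeff Δ(4,3,7) = 1/45045; Σ_t [0,0]: t=0:+1/241920 = 1/241920; (3j)²=4/1001 [(4 3 7; 3 -1 -2)], sign=-1
I_A²/I_B² = (2/429)/(4/1001) = 7/6

7/6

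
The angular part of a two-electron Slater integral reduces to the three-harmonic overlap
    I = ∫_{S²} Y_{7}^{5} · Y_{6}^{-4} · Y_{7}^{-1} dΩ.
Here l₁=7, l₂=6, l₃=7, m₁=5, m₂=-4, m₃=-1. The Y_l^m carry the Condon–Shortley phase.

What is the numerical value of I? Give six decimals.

0.082830

Checks pass: Σm=0; 20 even; l₃=7∈[1,13].
(2·7+1)(2·6+1)(2·7+1) = 2925
Δ: 6! 8! 6! / 21! → 1/2444321880
sum: t=0:+1/2612736000 t=1:−1/20736000 t=2:+1/1658880 t=3:−1/746496 t=4:+1/1658880 t=5:−1/20736000 t=6:+1/2612736000 = -1/4354560
3j²(7 6 7; 0 0 0) = Δ·Π!·Σ² = 1000/138567  (sign +1)
sum: t=0:+1/49766400 t=1:−1/72576000 t=2:+1/1393459200 = 7/995328000
3j²(7 6 7; 5 -4 -1) = Δ·Π!·Σ² = 343/83980  (sign +1)
combine: 4πI² = 2925·1000/138567·343/83980 = 1286250/14919047
take √, sign +1: I = 0.08282992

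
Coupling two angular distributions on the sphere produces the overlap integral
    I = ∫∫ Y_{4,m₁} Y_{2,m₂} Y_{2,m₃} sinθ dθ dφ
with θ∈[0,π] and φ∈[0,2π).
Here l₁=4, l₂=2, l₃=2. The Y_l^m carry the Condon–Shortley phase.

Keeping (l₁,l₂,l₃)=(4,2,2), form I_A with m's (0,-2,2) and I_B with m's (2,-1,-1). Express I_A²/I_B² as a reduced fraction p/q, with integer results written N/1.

1/40

Same 4,2,2: normalisation and zero-m 3j drop out of the ratio.
A: Δ: 4! 4! 0! / 9! → 1/630; sum: t=0:+1/576 = 1/576; 3j²(4 2 2; 0 -2 2) = Δ·Π!·Σ² = 1/630  (sign +1)
B: Δ: 4! 4! 0! / 9! → 1/630; sum: t=1:−1/36 = -1/36; 3j²(4 2 2; 2 -1 -1) = Δ·Π!·Σ² = 4/63  (sign +1)
I_A²/I_B² = (1/630)/(4/63) = 1/40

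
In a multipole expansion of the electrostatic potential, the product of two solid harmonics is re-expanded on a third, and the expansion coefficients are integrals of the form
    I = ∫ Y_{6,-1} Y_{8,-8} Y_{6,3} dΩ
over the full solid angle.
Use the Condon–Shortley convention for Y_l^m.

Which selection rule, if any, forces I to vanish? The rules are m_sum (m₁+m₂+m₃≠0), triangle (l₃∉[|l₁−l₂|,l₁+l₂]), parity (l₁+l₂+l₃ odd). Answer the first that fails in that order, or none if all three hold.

m₁+m₂+m₃ = -1 − 8 + 3 = -6  ✗
triangle: |6−8|=2 ≤ l₃=6 ≤ 6+8=14
parity: l₁+l₂+l₃ = 20 is even

m_sum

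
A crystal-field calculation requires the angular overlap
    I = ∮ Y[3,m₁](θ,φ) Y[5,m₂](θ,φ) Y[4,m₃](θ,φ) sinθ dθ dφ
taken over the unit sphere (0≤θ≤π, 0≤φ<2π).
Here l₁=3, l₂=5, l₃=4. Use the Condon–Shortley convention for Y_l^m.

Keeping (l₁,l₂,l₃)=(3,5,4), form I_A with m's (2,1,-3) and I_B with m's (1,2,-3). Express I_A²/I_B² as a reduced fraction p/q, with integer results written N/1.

Same 3,5,4: normalisation and zero-m 3j drop out of the ratio.
A: Δ: 4! 2! 6! / 13! → 1/180180; sum: t=0:+1/17280 t=1:−1/1440 = -11/17280; 3j²(3 5 4; 2 1 -3) = Δ·Π!·Σ² = 11/468  (sign +1)
B: Δ: 4! 2! 6! / 13! → 1/180180; sum: t=1:−1/4320 t=2:+1/960 = 7/8640; 3j²(3 5 4; 1 2 -3) = Δ·Π!·Σ² = 343/12870  (sign -1)
I_A²/I_B² = (11/468)/(343/12870) = 605/686

605/686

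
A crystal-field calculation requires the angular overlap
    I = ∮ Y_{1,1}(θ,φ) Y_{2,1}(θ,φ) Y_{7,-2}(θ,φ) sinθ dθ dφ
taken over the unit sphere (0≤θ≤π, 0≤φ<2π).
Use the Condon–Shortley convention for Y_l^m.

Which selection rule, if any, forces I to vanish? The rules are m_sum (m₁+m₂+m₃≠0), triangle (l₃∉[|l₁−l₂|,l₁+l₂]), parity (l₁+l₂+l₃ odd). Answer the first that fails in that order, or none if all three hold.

azimuthal sum: 1 + 1 − 2 = 0  ✓
1 ≤ 7 ≤ 3 (triangle on l)  ✗
L = 1 + 2 + 7 = 10 (even)

triangle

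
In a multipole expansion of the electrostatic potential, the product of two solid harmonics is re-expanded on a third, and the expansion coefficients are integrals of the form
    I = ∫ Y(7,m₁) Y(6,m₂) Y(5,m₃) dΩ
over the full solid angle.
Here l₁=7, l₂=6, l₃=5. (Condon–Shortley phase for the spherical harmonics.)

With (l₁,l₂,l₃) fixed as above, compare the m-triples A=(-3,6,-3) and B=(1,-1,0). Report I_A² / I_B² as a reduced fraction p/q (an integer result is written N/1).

Shared (l₁,l₂,l₃)=(7,6,5): N and (l;000)² cancel in I_A²/I_B².
A: Δ = 8!·6!·4!/19! = 1/174594420; Racah Σ t=8..8: t=8:+1/46448640 = 1/46448640; ⇒ 3j(7 6 5; -3 6 -3)² = 75/8398, sgn +1
B: Δ = 8!·6!·4!/19! = 1/174594420; Racah Σ t=1..5: t=1:−1/14515200 t=2:+1/414720 t=3:−1/103680 t=4:+1/165888 t=5:−1/2073600 = -17/9676800; ⇒ 3j(7 6 5; 1 -1 0)² = 85/19019, sgn +1
I_A²/I_B² = (75/8398)/(85/19019) = 1155/578

1155/578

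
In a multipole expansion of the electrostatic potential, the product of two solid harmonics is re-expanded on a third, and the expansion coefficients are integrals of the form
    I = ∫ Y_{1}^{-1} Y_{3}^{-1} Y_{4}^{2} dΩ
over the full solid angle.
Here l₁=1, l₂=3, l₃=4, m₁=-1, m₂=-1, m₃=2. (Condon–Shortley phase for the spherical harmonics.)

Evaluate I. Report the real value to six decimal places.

0.238414

Rules hold: Σm=0, L=8 even, 2≤4≤4.
N = 3·7·9 = 189
Δ = 0!·2!·6!/9! = 1/252
Racah Σ t=0..0: t=0:+1/36 = 1/36
⇒ 3j(1 3 4; 0 0 0)² = 4/63, sgn +1
Racah Σ t=0..0: t=0:+1/96 = 1/96
⇒ 3j(1 3 4; -1 -1 2)² = 5/84, sgn +1
4πI² = N·(3j₀)²·(3jₘ)² = 5/7
I = +1·√(0.714286/4π) = 0.23841361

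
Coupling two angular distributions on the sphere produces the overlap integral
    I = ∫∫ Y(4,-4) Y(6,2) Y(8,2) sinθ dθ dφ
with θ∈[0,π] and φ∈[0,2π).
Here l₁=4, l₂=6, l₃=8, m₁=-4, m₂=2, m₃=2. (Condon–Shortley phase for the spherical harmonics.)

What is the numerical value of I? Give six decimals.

-0.110520

Checks pass: Σm=0; 18 even; l₃=8∈[2,10].
(2·4+1)(2·6+1)(2·8+1) = 1989
Δ: 2! 6! 10! / 19! → 1/23279256
sum: t=0:+1/1658880 t=1:−1/518400 t=2:+1/1658880 = -1/1382400
3j²(4 6 8; 0 0 0) = Δ·Π!·Σ² = 504/46189  (sign -1)
sum: t=2:+1/24883200 = 1/24883200
3j²(4 6 8; -4 2 2) = Δ·Π!·Σ² = 980/138567  (sign +1)
combine: 4πI² = 1989·504/46189·980/138567 = 1481760/9653501
take √, sign -1: I = -0.11052018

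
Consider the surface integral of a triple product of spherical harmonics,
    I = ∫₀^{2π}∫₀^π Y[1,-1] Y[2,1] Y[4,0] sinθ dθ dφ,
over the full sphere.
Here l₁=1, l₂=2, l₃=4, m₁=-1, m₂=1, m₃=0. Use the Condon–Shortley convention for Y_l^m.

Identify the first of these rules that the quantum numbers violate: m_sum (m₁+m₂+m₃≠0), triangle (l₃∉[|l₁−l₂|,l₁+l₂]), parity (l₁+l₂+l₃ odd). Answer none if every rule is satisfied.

triangle

m₁+m₂+m₃ = -1 + 1 + 0 = 0  ✓
triangle: |1−2|=1 ≤ l₃=4 ≤ 1+2=3  ✗
parity: l₁+l₂+l₃ = 7 is odd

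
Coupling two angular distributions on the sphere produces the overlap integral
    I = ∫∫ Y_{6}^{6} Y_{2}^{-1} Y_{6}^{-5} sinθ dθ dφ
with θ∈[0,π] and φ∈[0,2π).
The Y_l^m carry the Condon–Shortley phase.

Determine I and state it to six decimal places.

0.178412

Checks pass: Σm=0; 14 even; l₃=6∈[4,8].
(2·6+1)(2·2+1)(2·6+1) = 845
Δ: 2! 10! 2! / 15! → 1/90090
sum: t=0:+1/69120 t=1:−1/14400 t=2:+1/69120 = -7/172800
3j²(6 2 6; 0 0 0) = Δ·Π!·Σ² = 14/715  (sign -1)
sum: t=0:+1/7257600 = 1/7257600
3j²(6 2 6; 6 -1 -5) = Δ·Π!·Σ² = 11/455  (sign -1)
combine: 4πI² = 845·14/715·11/455 = 2/5
take √, sign +1: I = 0.17841241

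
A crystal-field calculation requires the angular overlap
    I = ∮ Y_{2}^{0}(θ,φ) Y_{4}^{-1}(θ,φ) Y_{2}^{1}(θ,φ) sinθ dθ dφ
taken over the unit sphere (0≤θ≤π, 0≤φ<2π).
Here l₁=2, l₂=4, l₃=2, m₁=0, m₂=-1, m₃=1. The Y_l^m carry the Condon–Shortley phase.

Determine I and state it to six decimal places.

-0.220728

Rules hold: Σm=0, L=8 even, 2≤2≤6.
N = 5·9·5 = 225
Δ = 4!·0!·4!/9! = 1/630
Racah Σ t=2..2: t=2:+1/16 = 1/16
⇒ 3j(2 4 2; 0 0 0)² = 2/35, sgn +1
Racah Σ t=2..2: t=2:+1/24 = 1/24
⇒ 3j(2 4 2; 0 -1 1)² = 1/21, sgn -1
4πI² = N·(3j₀)²·(3jₘ)² = 30/49
I = -1·√(0.612245/4π) = -0.22072812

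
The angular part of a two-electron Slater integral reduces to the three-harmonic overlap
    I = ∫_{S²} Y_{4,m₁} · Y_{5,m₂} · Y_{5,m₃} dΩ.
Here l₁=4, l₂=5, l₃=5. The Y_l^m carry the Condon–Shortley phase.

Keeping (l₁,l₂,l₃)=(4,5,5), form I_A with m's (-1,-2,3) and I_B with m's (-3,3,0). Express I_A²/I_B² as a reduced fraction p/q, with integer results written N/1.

Shared (l₁,l₂,l₃)=(4,5,5): N and (l;000)² cancel in I_A²/I_B².
A: Δ = 4!·4!·6!/15! = 1/3153150; Racah Σ t=1..3: t=1:−1/6912 t=2:+1/2880 t=3:−1/17280 = 1/6912; ⇒ 3j(4 5 5; -1 -2 3)² = 5/429, sgn +1
B: Δ = 4!·4!·6!/15! = 1/3153150; Racah Σ t=3..4: t=3:−1/17280 t=4:+1/6912 = 1/11520; ⇒ 3j(4 5 5; -3 3 0)² = 2/143, sgn -1
I_A²/I_B² = (5/429)/(2/143) = 5/6

5/6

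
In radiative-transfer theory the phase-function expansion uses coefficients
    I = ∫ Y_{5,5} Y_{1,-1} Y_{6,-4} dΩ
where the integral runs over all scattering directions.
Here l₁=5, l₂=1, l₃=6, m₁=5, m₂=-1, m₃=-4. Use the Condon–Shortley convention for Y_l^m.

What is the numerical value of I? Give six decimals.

m-sum 0 ✓  L=12 even ✓  4≤6≤6 ✓
Π(2lᵢ+1) = 11×3×13 = 429
triangle coeff Δ(5,1,6) = 1/858
Σ_t [0,0]: t=0:+1/14400 = 1/14400
(3j)²=6/143 [(5 1 6; 0 0 0)], sign=+1
Σ_t [0,0]: t=0:+1/7257600 = 1/7257600
(3j)²=1/858 [(5 1 6; 5 -1 -4)], sign=+1
⇒ 4πI² = 3/143
I = (+1)√(3/143/(4π)) = 0.04085899

0.040859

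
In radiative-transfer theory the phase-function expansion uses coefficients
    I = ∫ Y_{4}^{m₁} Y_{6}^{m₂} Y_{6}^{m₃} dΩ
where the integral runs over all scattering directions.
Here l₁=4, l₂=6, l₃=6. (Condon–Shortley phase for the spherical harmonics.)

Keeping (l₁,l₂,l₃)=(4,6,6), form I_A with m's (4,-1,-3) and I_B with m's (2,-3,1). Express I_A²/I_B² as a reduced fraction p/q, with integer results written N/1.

343/16

Same 4,6,6: normalisation and zero-m 3j drop out of the ratio.
A: Δ: 4! 4! 8! / 17! → 1/15315300; sum: t=0:+1/414720 = 1/414720; 3j²(4 6 6; 4 -1 -3) = Δ·Π!·Σ² = 49/2431  (sign -1)
B: Δ: 4! 4! 8! / 17! → 1/15315300; sum: t=0:+1/69120 t=1:−1/51840 t=2:+1/483840 = -1/362880; 3j²(4 6 6; 2 -3 1) = Δ·Π!·Σ² = 16/17017  (sign +1)
I_A²/I_B² = (49/2431)/(16/17017) = 343/16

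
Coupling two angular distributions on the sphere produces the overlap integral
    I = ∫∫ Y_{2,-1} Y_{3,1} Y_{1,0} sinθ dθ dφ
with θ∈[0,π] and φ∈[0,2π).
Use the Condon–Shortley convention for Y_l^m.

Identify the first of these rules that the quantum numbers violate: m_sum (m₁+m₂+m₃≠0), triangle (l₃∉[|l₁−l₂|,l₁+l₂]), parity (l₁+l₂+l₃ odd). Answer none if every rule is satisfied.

azimuthal sum: -1 + 1 + 0 = 0  ✓
1 ≤ 1 ≤ 5 (triangle on l)  ✓
L = 2 + 3 + 1 = 6 (even)  ✓

none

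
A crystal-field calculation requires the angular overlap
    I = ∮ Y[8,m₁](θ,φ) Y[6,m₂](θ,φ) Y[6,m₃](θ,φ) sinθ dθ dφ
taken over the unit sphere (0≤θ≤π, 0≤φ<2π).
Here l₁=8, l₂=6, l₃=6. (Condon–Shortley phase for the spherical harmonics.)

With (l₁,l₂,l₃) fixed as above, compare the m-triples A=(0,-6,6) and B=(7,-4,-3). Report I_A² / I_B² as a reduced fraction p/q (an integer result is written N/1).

11/156

Same 8,6,6: normalisation and zero-m 3j drop out of the ratio.
A: Δ: 8! 8! 4! / 21! → 1/1309458150; sum: t=0:+1/39016857600 = 1/39016857600; 3j²(8 6 6; 0 -6 6) = Δ·Π!·Σ² = 11/58786  (sign +1)
B: Δ: 8! 8! 4! / 21! → 1/1309458150; sum: t=0:+1/812851200 t=1:−1/1219276800 = 1/2438553600; 3j²(8 6 6; 7 -4 -3) = Δ·Π!·Σ² = 6/2261  (sign -1)
I_A²/I_B² = (11/58786)/(6/2261) = 11/156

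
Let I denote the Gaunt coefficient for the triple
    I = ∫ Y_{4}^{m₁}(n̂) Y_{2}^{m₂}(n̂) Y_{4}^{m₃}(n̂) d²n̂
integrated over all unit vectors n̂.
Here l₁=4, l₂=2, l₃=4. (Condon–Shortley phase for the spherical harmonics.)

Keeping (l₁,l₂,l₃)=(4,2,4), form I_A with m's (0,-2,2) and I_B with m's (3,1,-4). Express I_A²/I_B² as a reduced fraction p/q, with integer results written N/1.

Shared (l₁,l₂,l₃)=(4,2,4): N and (l;000)² cancel in I_A²/I_B².
A: Δ = 2!·6!·2!/11! = 1/13860; Racah Σ t=0..0: t=0:+1/192 = 1/192; ⇒ 3j(4 2 4; 0 -2 2)² = 3/77, sgn +1
B: Δ = 2!·6!·2!/11! = 1/13860; Racah Σ t=1..1: t=1:−1/1440 = -1/1440; ⇒ 3j(4 2 4; 3 1 -4)² = 7/165, sgn -1
I_A²/I_B² = (3/77)/(7/165) = 45/49

45/49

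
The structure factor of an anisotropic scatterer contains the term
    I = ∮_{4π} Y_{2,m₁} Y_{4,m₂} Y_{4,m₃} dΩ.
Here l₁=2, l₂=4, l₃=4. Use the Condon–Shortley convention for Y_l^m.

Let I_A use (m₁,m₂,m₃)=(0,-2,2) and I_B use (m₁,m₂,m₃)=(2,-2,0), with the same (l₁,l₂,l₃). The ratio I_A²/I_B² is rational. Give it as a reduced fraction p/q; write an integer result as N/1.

16/135

Shared (l₁,l₂,l₃)=(2,4,4): N and (l;000)² cancel in I_A²/I_B².
A: Δ = 2!·2!·6!/11! = 1/13860; Racah Σ t=0..2: t=0:+1/192 t=1:−1/120 t=2:+1/2880 = -1/360; ⇒ 3j(2 4 4; 0 -2 2)² = 16/3465, sgn -1
B: Δ = 2!·2!·6!/11! = 1/13860; Racah Σ t=0..0: t=0:+1/192 = 1/192; ⇒ 3j(2 4 4; 2 -2 0)² = 3/77, sgn +1
I_A²/I_B² = (16/3465)/(3/77) = 16/135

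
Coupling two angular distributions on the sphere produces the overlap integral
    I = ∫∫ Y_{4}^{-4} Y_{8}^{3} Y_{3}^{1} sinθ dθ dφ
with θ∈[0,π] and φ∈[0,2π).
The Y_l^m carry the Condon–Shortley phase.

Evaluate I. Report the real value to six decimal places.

triangle: need 4≤l₃≤12, have 3; I=0

0.000000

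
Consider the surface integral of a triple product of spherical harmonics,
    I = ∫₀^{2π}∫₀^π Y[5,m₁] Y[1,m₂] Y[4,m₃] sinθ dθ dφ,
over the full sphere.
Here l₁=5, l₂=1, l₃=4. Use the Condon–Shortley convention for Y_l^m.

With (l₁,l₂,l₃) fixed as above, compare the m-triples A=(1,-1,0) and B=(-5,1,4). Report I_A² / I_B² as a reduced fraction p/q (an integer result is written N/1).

1/3

Shared (l₁,l₂,l₃)=(5,1,4): N and (l;000)² cancel in I_A²/I_B².
A: Δ = 2!·8!·0!/11! = 1/495; Racah Σ t=0..0: t=0:+1/1152 = 1/1152; ⇒ 3j(5 1 4; 1 -1 0)² = 1/33, sgn +1
B: Δ = 2!·8!·0!/11! = 1/495; Racah Σ t=2..2: t=2:+1/80640 = 1/80640; ⇒ 3j(5 1 4; -5 1 4)² = 1/11, sgn +1
I_A²/I_B² = (1/33)/(1/11) = 1/3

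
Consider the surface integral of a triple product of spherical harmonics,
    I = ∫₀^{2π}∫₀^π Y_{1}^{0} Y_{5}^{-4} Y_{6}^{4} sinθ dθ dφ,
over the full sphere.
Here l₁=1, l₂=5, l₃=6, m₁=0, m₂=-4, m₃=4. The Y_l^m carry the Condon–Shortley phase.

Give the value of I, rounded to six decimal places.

0.182727

Checks pass: Σm=0; 12 even; l₃=6∈[4,6].
(2·1+1)(2·5+1)(2·6+1) = 429
Δ: 0! 2! 10! / 13! → 1/858
sum: t=0:+1/14400 = 1/14400
3j²(1 5 6; 0 0 0) = Δ·Π!·Σ² = 6/143  (sign +1)
sum: t=0:+1/362880 = 1/362880
3j²(1 5 6; 0 -4 4) = Δ·Π!·Σ² = 10/429  (sign +1)
combine: 4πI² = 429·6/143·10/429 = 60/143
take √, sign +1: I = 0.18272698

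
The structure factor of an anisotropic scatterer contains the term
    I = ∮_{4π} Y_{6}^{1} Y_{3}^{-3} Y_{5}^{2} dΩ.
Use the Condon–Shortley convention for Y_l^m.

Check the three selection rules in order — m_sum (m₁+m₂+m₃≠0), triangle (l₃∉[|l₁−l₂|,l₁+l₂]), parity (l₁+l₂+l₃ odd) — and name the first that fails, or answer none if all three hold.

none

m₁+m₂+m₃ = 1 − 3 + 2 = 0  ✓
triangle: |6−3|=3 ≤ l₃=5 ≤ 6+3=9  ✓
parity: l₁+l₂+l₃ = 14 is even  ✓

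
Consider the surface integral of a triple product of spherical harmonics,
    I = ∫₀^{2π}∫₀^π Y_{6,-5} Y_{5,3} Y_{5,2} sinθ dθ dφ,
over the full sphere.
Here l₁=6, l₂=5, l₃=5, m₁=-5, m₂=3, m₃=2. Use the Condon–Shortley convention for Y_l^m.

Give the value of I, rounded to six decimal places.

-0.065948

m-sum 0 ✓  L=16 even ✓  1≤5≤11 ✓
Π(2lᵢ+1) = 13×11×11 = 1573
triangle coeff Δ(6,5,5) = 1/28588560
Σ_t [1,5]: t=1:−1/345600 t=2:+1/13824 t=3:−1/5184 t=4:+1/13824 t=5:−1/345600 = -7/129600
(3j)²=80/7293 [(6 5 5; 0 0 0)], sign=+1
Σ_t [5,6]: t=5:−1/518400 t=6:+1/345600 = 1/1036800
(3j)²=7/2210 [(6 5 5; -5 3 2)], sign=-1
⇒ 4πI² = 616/11271
I = (-1)√(616/11271/(4π)) = -0.06594839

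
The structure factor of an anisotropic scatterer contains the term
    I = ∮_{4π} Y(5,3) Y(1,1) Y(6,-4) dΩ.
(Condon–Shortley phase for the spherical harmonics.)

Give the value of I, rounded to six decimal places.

0.274090

m-sum 0 ✓  L=12 even ✓  4≤6≤6 ✓
Π(2lᵢ+1) = 11×3×13 = 429
triangle coeff Δ(5,1,6) = 1/858
Σ_t [0,0]: t=0:+1/14400 = 1/14400
(3j)²=6/143 [(5 1 6; 0 0 0)], sign=+1
Σ_t [0,0]: t=0:+1/161280 = 1/161280
(3j)²=15/286 [(5 1 6; 3 1 -4)], sign=+1
⇒ 4πI² = 135/143
I = (+1)√(135/143/(4π)) = 0.27409047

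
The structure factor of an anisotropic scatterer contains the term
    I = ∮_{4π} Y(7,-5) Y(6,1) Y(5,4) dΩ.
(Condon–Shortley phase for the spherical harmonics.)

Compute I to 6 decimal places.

Checks pass: Σm=0; 18 even; l₃=5∈[1,13].
(2·7+1)(2·6+1)(2·5+1) = 2145
Δ: 8! 6! 4! / 19! → 1/174594420
sum: t=2:+1/4147200 t=3:−1/207360 t=4:+1/82944 t=5:−1/207360 t=6:+1/4147200 = 1/345600
3j²(7 6 5; 0 0 0) = Δ·Π!·Σ² = 420/46189  (sign -1)
sum: t=6:+1/6220800 t=7:−1/14515200 = 1/10886400
3j²(7 6 5; -5 1 4) = Δ·Π!·Σ² = 128/12597  (sign -1)
combine: 4πI² = 2145·420/46189·128/12597 = 268800/1356277
take √, sign +1: I = 0.12558434

0.125584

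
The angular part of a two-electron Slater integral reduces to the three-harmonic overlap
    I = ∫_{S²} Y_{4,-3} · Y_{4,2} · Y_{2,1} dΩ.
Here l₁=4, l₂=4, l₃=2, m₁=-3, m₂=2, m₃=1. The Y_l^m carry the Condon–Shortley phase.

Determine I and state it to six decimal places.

-0.187702

Checks pass: Σm=0; 10 even; l₃=2∈[0,8].
(2·4+1)(2·4+1)(2·2+1) = 405
Δ: 6! 2! 2! / 11! → 1/13860
sum: t=2:+1/192 t=3:−1/36 t=4:+1/192 = -5/288
3j²(4 4 2; 0 0 0) = Δ·Π!·Σ² = 20/693  (sign -1)
sum: t=5:−1/240 t=6:+1/1440 = -1/288
3j²(4 4 2; -3 2 1) = Δ·Π!·Σ² = 5/132  (sign +1)
combine: 4πI² = 405·20/693·5/132 = 375/847
take √, sign -1: I = -0.18770204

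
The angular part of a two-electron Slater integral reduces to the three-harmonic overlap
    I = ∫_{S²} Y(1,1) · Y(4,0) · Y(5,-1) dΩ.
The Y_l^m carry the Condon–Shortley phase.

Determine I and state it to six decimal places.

-0.190188

m-sum 0 ✓  L=10 even ✓  3≤5≤5 ✓
Π(2lᵢ+1) = 3×9×11 = 297
triangle coeff Δ(1,4,5) = 1/495
Σ_t [0,0]: t=0:+1/576 = 1/576
(3j)²=5/99 [(1 4 5; 0 0 0)], sign=-1
Σ_t [0,0]: t=0:+1/1152 = 1/1152
(3j)²=1/33 [(1 4 5; 1 0 -1)], sign=+1
⇒ 4πI² = 5/11
I = (-1)√(5/11/(4π)) = -0.19018827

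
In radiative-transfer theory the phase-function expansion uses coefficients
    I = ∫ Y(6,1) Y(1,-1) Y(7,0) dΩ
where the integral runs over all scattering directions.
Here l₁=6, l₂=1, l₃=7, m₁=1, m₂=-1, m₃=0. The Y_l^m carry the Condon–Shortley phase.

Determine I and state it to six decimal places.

Checks pass: Σm=0; 14 even; l₃=7∈[5,7].
(2·6+1)(2·1+1)(2·7+1) = 585
Δ: 0! 12! 2! / 15! → 1/1365
sum: t=0:+1/518400 = 1/518400
3j²(6 1 7; 0 0 0) = Δ·Π!·Σ² = 7/195  (sign -1)
sum: t=0:+1/1209600 = 1/1209600
3j²(6 1 7; 1 -1 0) = Δ·Π!·Σ² = 1/65  (sign -1)
combine: 4πI² = 585·7/195·1/65 = 21/65
take √, sign +1: I = 0.16034227

0.160342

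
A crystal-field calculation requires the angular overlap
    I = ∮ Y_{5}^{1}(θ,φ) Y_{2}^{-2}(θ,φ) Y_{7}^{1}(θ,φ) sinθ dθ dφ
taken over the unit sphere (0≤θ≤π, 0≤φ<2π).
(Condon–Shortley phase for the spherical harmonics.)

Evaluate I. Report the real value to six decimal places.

-0.094812

m-sum 0 ✓  L=14 even ✓  3≤7≤7 ✓
Π(2lᵢ+1) = 11×5×15 = 825
triangle coeff Δ(5,2,7) = 1/15015
Σ_t [0,0]: t=0:+1/57600 = 1/57600
(3j)²=21/715 [(5 2 7; 0 0 0)], sign=-1
Σ_t [0,0]: t=0:+1/414720 = 1/414720
(3j)²=2/429 [(5 2 7; 1 -2 1)], sign=+1
⇒ 4πI² = 210/1859
I = (-1)√(210/1859/(4π)) = -0.09481237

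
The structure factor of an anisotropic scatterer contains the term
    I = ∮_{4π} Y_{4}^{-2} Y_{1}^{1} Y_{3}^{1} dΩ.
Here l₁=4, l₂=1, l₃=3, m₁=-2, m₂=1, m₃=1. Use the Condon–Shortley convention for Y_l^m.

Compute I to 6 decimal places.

Rules hold: Σm=0, L=8 even, 3≤3≤5.
N = 9·3·7 = 189
Δ = 2!·6!·0!/9! = 1/252
Racah Σ t=1..1: t=1:−1/36 = -1/36
⇒ 3j(4 1 3; 0 0 0)² = 4/63, sgn +1
Racah Σ t=2..2: t=2:+1/96 = 1/96
⇒ 3j(4 1 3; -2 1 1)² = 5/84, sgn +1
4πI² = N·(3j₀)²·(3jₘ)² = 5/7
I = +1·√(0.714286/4π) = 0.23841361

0.238414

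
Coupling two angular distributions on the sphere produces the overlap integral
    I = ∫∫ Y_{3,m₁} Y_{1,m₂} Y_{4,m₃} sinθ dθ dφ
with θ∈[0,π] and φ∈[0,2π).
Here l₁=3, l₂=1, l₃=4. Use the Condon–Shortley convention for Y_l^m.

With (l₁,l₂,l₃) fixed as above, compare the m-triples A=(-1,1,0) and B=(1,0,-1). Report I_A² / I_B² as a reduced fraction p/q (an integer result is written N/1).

2/5

Shared (l₁,l₂,l₃)=(3,1,4): N and (l;000)² cancel in I_A²/I_B².
A: Δ = 0!·6!·2!/9! = 1/252; Racah Σ t=0..0: t=0:+1/96 = 1/96; ⇒ 3j(3 1 4; -1 1 0)² = 1/42, sgn +1
B: Δ = 0!·6!·2!/9! = 1/252; Racah Σ t=0..0: t=0:+1/48 = 1/48; ⇒ 3j(3 1 4; 1 0 -1)² = 5/84, sgn -1
I_A²/I_B² = (1/42)/(5/84) = 2/5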